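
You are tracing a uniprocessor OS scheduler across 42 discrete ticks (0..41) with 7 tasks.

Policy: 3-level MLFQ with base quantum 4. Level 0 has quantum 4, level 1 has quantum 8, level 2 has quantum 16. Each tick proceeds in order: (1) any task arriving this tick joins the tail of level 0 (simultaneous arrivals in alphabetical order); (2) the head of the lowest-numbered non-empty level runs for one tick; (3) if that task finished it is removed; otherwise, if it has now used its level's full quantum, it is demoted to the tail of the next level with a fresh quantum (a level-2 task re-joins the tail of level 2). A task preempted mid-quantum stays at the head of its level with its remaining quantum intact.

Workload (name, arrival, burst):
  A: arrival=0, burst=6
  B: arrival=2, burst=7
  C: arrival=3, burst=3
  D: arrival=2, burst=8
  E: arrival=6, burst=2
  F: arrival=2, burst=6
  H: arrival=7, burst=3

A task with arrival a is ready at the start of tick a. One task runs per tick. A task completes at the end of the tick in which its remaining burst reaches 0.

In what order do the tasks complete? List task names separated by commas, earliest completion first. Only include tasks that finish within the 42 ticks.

completion order = C, E, H, A, B, D, F

t=0: L0/L1/L2 = A/-/- → run A
t=1: L0/L1/L2 = A/-/- → run A
t=2: L0/L1/L2 = ABDF/-/- → run A
t=3: L0/L1/L2 = ABDFC/-/- → run A
t=4: L0/L1/L2 = BDFC/A/- → run B
t=5: L0/L1/L2 = BDFC/A/- → run B
t=6: L0/L1/L2 = BDFCE/A/- → run B
t=7: L0/L1/L2 = BDFCEH/A/- → run B
t=8: L0/L1/L2 = DFCEH/AB/- → run D
t=9: L0/L1/L2 = DFCEH/AB/- → run D
t=10: L0/L1/L2 = DFCEH/AB/- → run D
t=11: L0/L1/L2 = DFCEH/AB/- → run D
t=12: L0/L1/L2 = FCEH/ABD/- → run F
t=13: L0/L1/L2 = FCEH/ABD/- → run F
t=14: L0/L1/L2 = FCEH/ABD/- → run F
t=15: L0/L1/L2 = FCEH/ABD/- → run F
t=16: L0/L1/L2 = CEH/ABDF/- → run C
t=17: L0/L1/L2 = CEH/ABDF/- → run C
t=18: L0/L1/L2 = CEH/ABDF/- → run C
t=19: L0/L1/L2 = EH/ABDF/- → run E
t=20: L0/L1/L2 = EH/ABDF/- → run E
t=21: L0/L1/L2 = H/ABDF/- → run H
t=22: L0/L1/L2 = H/ABDF/- → run H
t=23: L0/L1/L2 = H/ABDF/- → run H
t=24: L0/L1/L2 = -/ABDF/- → run A
t=25: L0/L1/L2 = -/ABDF/- → run A
t=26: L0/L1/L2 = -/BDF/- → run B
t=27: L0/L1/L2 = -/BDF/- → run B
t=28: L0/L1/L2 = -/BDF/- → run B
t=29: L0/L1/L2 = -/DF/- → run D
t=30: L0/L1/L2 = -/DF/- → run D
t=31: L0/L1/L2 = -/DF/- → run D
t=32: L0/L1/L2 = -/DF/- → run D
t=33: L0/L1/L2 = -/F/- → run F
t=34: L0/L1/L2 = -/F/- → run F
t=35: (idle)
t=36: (idle)
t=37: (idle)
t=38: (idle)
t=39: (idle)
t=40: (idle)
t=41: (idle)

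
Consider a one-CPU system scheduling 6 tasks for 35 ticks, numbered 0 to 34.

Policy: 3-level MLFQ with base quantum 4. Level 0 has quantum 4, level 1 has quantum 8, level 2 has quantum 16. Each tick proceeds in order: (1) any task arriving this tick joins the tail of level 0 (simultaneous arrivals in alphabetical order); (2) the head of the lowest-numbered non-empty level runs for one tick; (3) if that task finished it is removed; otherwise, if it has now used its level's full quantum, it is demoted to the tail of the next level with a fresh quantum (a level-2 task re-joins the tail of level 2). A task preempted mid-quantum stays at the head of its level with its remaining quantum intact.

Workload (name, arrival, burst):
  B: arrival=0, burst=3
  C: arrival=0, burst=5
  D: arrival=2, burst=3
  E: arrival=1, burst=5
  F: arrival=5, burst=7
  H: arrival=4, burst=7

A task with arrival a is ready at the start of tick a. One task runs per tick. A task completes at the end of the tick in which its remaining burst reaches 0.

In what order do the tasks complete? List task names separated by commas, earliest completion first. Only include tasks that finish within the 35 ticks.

completion order = B, D, C, E, H, F

t=0: L0/L1/L2 = BC/-/- → run B
t=1: L0/L1/L2 = BCE/-/- → run B
t=2: L0/L1/L2 = BCED/-/- → run B
t=3: L0/L1/L2 = CED/-/- → run C
t=4: L0/L1/L2 = CEDH/-/- → run C
t=5: L0/L1/L2 = CEDHF/-/- → run C
t=6: L0/L1/L2 = CEDHF/-/- → run C
t=7: L0/L1/L2 = EDHF/C/- → run E
t=8: L0/L1/L2 = EDHF/C/- → run E
t=9: L0/L1/L2 = EDHF/C/- → run E
t=10: L0/L1/L2 = EDHF/C/- → run E
t=11: L0/L1/L2 = DHF/CE/- → run D
t=12: L0/L1/L2 = DHF/CE/- → run D
t=13: L0/L1/L2 = DHF/CE/- → run D
t=14: L0/L1/L2 = HF/CE/- → run H
t=15: L0/L1/L2 = HF/CE/- → run H
t=16: L0/L1/L2 = HF/CE/- → run H
t=17: L0/L1/L2 = HF/CE/- → run H
t=18: L0/L1/L2 = F/CEH/- → run F
t=19: L0/L1/L2 = F/CEH/- → run F
t=20: L0/L1/L2 = F/CEH/- → run F
t=21: L0/L1/L2 = F/CEH/- → run F
t=22: L0/L1/L2 = -/CEHF/- → run C
t=23: L0/L1/L2 = -/EHF/- → run E
t=24: L0/L1/L2 = -/HF/- → run H
t=25: L0/L1/L2 = -/HF/- → run H
t=26: L0/L1/L2 = -/HF/- → run H
t=27: L0/L1/L2 = -/F/- → run F
t=28: L0/L1/L2 = -/F/- → run F
t=29: L0/L1/L2 = -/F/- → run F
t=30: (idle)
t=31: (idle)
t=32: (idle)
t=33: (idle)
t=34: (idle)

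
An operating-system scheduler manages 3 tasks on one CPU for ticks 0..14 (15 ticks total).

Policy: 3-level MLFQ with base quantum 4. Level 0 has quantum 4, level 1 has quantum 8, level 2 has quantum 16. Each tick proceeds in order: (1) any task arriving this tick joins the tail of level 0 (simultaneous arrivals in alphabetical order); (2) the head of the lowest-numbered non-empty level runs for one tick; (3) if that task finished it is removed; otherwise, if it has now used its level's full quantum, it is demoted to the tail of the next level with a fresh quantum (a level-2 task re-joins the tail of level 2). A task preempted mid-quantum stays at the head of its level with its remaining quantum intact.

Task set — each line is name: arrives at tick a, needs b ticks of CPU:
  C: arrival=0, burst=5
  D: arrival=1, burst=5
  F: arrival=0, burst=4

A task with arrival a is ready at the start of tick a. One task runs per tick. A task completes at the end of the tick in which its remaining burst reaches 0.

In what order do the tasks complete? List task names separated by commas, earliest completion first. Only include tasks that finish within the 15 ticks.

completion order = F, C, D

t=0: L0/L1/L2 = CF/-/- → run C
t=1: L0/L1/L2 = CFD/-/- → run C
t=2: L0/L1/L2 = CFD/-/- → run C
t=3: L0/L1/L2 = CFD/-/- → run C
t=4: L0/L1/L2 = FD/C/- → run F
t=5: L0/L1/L2 = FD/C/- → run F
t=6: L0/L1/L2 = FD/C/- → run F
t=7: L0/L1/L2 = FD/C/- → run F
t=8: L0/L1/L2 = D/C/- → run D
t=9: L0/L1/L2 = D/C/- → run D
t=10: L0/L1/L2 = D/C/- → run D
t=11: L0/L1/L2 = D/C/- → run D
t=12: L0/L1/L2 = -/CD/- → run C
t=13: L0/L1/L2 = -/D/- → run D
t=14: (idle)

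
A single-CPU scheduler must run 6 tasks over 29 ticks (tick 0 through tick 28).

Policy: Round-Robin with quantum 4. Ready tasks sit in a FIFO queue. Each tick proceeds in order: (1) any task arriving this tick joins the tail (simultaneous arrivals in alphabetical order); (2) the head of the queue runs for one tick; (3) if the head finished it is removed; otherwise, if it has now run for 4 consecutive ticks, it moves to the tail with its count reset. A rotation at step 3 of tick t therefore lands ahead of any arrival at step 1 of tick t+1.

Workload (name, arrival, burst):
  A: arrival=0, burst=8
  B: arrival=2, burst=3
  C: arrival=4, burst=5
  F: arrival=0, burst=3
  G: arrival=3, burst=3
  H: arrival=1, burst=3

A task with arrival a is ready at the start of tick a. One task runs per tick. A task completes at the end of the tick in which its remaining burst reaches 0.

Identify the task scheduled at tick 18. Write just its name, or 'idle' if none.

running at tick 18 = A

t=0: queue=[A,F] q_used=0 → run A
t=1: queue=[A,F,H] q_used=1 → run A
t=2: queue=[A,F,H,B] q_used=2 → run A
t=3: queue=[A,F,H,B,G] q_used=3 → run A
t=4: queue=[F,H,B,G,A,C] q_used=0 → run F
t=5: queue=[F,H,B,G,A,C] q_used=1 → run F
t=6: queue=[F,H,B,G,A,C] q_used=2 → run F
t=7: queue=[H,B,G,A,C] q_used=0 → run H
t=8: queue=[H,B,G,A,C] q_used=1 → run H
t=9: queue=[H,B,G,A,C] q_used=2 → run H
t=10: queue=[B,G,A,C] q_used=0 → run B
t=11: queue=[B,G,A,C] q_used=1 → run B
t=12: queue=[B,G,A,C] q_used=2 → run B
t=13: queue=[G,A,C] q_used=0 → run G
t=14: queue=[G,A,C] q_used=1 → run G
t=15: queue=[G,A,C] q_used=2 → run G
t=16: queue=[A,C] q_used=0 → run A
t=17: queue=[A,C] q_used=1 → run A
t=18: queue=[A,C] q_used=2 → run A
t=19: queue=[A,C] q_used=3 → run A
t=20: queue=[C] q_used=0 → run C
t=21: queue=[C] q_used=1 → run C
t=22: queue=[C] q_used=2 → run C
t=23: queue=[C] q_used=3 → run C
t=24: queue=[C] q_used=0 → run C
t=25: (idle)
t=26: (idle)
t=27: (idle)
t=28: (idle)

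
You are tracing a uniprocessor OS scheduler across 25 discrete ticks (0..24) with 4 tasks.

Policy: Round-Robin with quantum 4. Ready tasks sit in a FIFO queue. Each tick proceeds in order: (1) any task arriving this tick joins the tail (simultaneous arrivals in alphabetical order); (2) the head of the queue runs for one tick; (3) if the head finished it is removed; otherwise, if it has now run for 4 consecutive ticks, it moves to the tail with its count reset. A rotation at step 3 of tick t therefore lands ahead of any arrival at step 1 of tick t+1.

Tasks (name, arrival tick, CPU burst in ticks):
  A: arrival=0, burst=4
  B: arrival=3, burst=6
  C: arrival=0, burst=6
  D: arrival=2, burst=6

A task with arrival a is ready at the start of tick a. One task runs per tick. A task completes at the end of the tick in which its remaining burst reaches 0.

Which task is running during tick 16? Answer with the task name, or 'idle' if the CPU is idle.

t=0: queue=[A,C] q_used=0 → run A
t=1: queue=[A,C] q_used=1 → run A
t=2: queue=[A,C,D] q_used=2 → run A
t=3: queue=[A,C,D,B] q_used=3 → run A
t=4: queue=[C,D,B] q_used=0 → run C
t=5: queue=[C,D,B] q_used=1 → run C
t=6: queue=[C,D,B] q_used=2 → run C
t=7: queue=[C,D,B] q_used=3 → run C
t=8: queue=[D,B,C] q_used=0 → run D
t=9: queue=[D,B,C] q_used=1 → run D
t=10: queue=[D,B,C] q_used=2 → run D
t=11: queue=[D,B,C] q_used=3 → run D
t=12: queue=[B,C,D] q_used=0 → run B
t=13: queue=[B,C,D] q_used=1 → run B
t=14: queue=[B,C,D] q_used=2 → run B
t=15: queue=[B,C,D] q_used=3 → run B
t=16: queue=[C,D,B] q_used=0 → run C
t=17: queue=[C,D,B] q_used=1 → run C
t=18: queue=[D,B] q_used=0 → run D
t=19: queue=[D,B] q_used=1 → run D
t=20: queue=[B] q_used=0 → run B
t=21: queue=[B] q_used=1 → run B
t=22: (idle)
t=23: (idle)
t=24: (idle)

running at tick 16 = C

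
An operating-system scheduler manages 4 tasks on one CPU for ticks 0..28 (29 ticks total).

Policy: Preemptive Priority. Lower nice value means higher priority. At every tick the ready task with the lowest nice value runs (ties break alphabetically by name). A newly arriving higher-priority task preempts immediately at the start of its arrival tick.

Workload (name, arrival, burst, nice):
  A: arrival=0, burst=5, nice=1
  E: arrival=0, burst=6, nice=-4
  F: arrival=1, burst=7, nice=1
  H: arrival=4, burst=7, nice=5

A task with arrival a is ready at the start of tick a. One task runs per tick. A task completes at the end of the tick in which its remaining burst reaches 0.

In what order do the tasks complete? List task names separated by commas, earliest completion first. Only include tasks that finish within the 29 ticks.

completion order = E, A, F, H

t=0: ready={A,E} → run E
t=1: ready={A,E,F} → run E
t=2: ready={A,E,F} → run E
t=3: ready={A,E,F} → run E
t=4: ready={A,E,F,H} → run E
t=5: ready={A,E,F,H} → run E
t=6: ready={A,F,H} → run A
t=7: ready={A,F,H} → run A
t=8: ready={A,F,H} → run A
t=9: ready={A,F,H} → run A
t=10: ready={A,F,H} → run A
t=11: ready={F,H} → run F
t=12: ready={F,H} → run F
t=13: ready={F,H} → run F
t=14: ready={F,H} → run F
t=15: ready={F,H} → run F
t=16: ready={F,H} → run F
t=17: ready={F,H} → run F
t=18: ready={H} → run H
t=19: ready={H} → run H
t=20: ready={H} → run H
t=21: ready={H} → run H
t=22: ready={H} → run H
t=23: ready={H} → run H
t=24: ready={H} → run H
t=25: (idle)
t=26: (idle)
t=27: (idle)
t=28: (idle)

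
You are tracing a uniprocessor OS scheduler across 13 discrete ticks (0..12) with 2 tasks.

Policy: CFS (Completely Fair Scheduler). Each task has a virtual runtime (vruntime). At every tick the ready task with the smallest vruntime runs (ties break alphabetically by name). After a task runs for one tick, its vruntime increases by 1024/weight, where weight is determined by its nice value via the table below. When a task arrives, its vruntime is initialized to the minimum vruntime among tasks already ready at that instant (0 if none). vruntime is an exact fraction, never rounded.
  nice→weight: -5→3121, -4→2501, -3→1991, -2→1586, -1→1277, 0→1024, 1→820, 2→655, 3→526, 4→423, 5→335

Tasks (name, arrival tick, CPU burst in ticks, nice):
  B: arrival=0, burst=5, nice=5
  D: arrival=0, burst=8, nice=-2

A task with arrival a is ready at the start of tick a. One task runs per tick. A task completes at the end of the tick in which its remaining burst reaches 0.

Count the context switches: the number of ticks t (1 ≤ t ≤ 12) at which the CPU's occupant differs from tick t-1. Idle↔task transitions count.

context switches = 4

t=0: vr[B=0 D=0] → run B
t=1: vr[B=1024/335 D=0] → run D
t=2: vr[B=1024/335 D=512/793] → run D
t=3: vr[B=1024/335 D=1024/793] → run D
t=4: vr[B=1024/335 D=1536/793] → run D
t=5: vr[B=1024/335 D=2048/793] → run D
t=6: vr[B=1024/335 D=2560/793] → run B
t=7: vr[B=2048/335 D=2560/793] → run D
t=8: vr[B=2048/335 D=3072/793] → run D
t=9: vr[B=2048/335 D=3584/793] → run D
t=10: vr[B=2048/335] → run B
t=11: vr[B=3072/335] → run B
t=12: vr[B=4096/335] → run B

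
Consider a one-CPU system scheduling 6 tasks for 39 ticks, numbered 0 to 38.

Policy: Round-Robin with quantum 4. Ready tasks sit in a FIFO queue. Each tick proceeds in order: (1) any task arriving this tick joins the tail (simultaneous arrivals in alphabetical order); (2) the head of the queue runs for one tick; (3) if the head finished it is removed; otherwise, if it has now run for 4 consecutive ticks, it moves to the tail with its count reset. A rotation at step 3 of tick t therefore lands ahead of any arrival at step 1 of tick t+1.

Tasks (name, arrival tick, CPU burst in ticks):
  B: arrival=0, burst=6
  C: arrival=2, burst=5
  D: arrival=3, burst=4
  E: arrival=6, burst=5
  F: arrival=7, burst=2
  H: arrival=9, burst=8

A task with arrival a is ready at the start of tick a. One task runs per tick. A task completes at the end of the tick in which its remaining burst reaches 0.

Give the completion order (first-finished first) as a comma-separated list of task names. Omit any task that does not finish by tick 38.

t=0: queue=[B] q_used=0 → run B
t=1: queue=[B] q_used=1 → run B
t=2: queue=[B,C] q_used=2 → run B
t=3: queue=[B,C,D] q_used=3 → run B
t=4: queue=[C,D,B] q_used=0 → run C
t=5: queue=[C,D,B] q_used=1 → run C
t=6: queue=[C,D,B,E] q_used=2 → run C
t=7: queue=[C,D,B,E,F] q_used=3 → run C
t=8: queue=[D,B,E,F,C] q_used=0 → run D
t=9: queue=[D,B,E,F,C,H] q_used=1 → run D
t=10: queue=[D,B,E,F,C,H] q_used=2 → run D
t=11: queue=[D,B,E,F,C,H] q_used=3 → run D
t=12: queue=[B,E,F,C,H] q_used=0 → run B
t=13: queue=[B,E,F,C,H] q_used=1 → run B
t=14: queue=[E,F,C,H] q_used=0 → run E
t=15: queue=[E,F,C,H] q_used=1 → run E
t=16: queue=[E,F,C,H] q_used=2 → run E
t=17: queue=[E,F,C,H] q_used=3 → run E
t=18: queue=[F,C,H,E] q_used=0 → run F
t=19: queue=[F,C,H,E] q_used=1 → run F
t=20: queue=[C,H,E] q_used=0 → run C
t=21: queue=[H,E] q_used=0 → run H
t=22: queue=[H,E] q_used=1 → run H
t=23: queue=[H,E] q_used=2 → run H
t=24: queue=[H,E] q_used=3 → run H
t=25: queue=[E,H] q_used=0 → run E
t=26: queue=[H] q_used=0 → run H
t=27: queue=[H] q_used=1 → run H
t=28: queue=[H] q_used=2 → run H
t=29: queue=[H] q_used=3 → run H
t=30: (idle)
t=31: (idle)
t=32: (idle)
t=33: (idle)
t=34: (idle)
t=35: (idle)
t=36: (idle)
t=37: (idle)
t=38: (idle)

completion order = D, B, F, C, E, H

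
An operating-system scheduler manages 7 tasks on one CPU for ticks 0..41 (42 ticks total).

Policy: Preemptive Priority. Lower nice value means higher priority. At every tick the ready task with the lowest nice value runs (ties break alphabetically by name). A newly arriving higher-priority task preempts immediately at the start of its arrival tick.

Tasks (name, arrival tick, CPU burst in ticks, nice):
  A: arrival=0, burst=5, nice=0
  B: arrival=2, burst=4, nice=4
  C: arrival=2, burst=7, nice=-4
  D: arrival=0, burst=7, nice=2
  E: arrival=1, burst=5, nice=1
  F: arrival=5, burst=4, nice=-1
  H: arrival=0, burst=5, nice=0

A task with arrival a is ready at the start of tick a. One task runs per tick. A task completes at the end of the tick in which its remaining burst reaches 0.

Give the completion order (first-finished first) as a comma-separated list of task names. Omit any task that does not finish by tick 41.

completion order = C, F, A, H, E, D, B

t=0: ready={A,D,H} → run A
t=1: ready={A,D,E,H} → run A
t=2: ready={A,B,C,D,E,H} → run C
t=3: ready={A,B,C,D,E,H} → run C
t=4: ready={A,B,C,D,E,H} → run C
t=5: ready={A,B,C,D,E,F,H} → run C
t=6: ready={A,B,C,D,E,F,H} → run C
t=7: ready={A,B,C,D,E,F,H} → run C
t=8: ready={A,B,C,D,E,F,H} → run C
t=9: ready={A,B,D,E,F,H} → run F
t=10: ready={A,B,D,E,F,H} → run F
t=11: ready={A,B,D,E,F,H} → run F
t=12: ready={A,B,D,E,F,H} → run F
t=13: ready={A,B,D,E,H} → run A
t=14: ready={A,B,D,E,H} → run A
t=15: ready={A,B,D,E,H} → run A
t=16: ready={B,D,E,H} → run H
t=17: ready={B,D,E,H} → run H
t=18: ready={B,D,E,H} → run H
t=19: ready={B,D,E,H} → run H
t=20: ready={B,D,E,H} → run H
t=21: ready={B,D,E} → run E
t=22: ready={B,D,E} → run E
t=23: ready={B,D,E} → run E
t=24: ready={B,D,E} → run E
t=25: ready={B,D,E} → run E
t=26: ready={B,D} → run D
t=27: ready={B,D} → run D
t=28: ready={B,D} → run D
t=29: ready={B,D} → run D
t=30: ready={B,D} → run D
t=31: ready={B,D} → run D
t=32: ready={B,D} → run D
t=33: ready={B} → run B
t=34: ready={B} → run B
t=35: ready={B} → run B
t=36: ready={B} → run B
t=37: (idle)
t=38: (idle)
t=39: (idle)
t=40: (idle)
t=41: (idle)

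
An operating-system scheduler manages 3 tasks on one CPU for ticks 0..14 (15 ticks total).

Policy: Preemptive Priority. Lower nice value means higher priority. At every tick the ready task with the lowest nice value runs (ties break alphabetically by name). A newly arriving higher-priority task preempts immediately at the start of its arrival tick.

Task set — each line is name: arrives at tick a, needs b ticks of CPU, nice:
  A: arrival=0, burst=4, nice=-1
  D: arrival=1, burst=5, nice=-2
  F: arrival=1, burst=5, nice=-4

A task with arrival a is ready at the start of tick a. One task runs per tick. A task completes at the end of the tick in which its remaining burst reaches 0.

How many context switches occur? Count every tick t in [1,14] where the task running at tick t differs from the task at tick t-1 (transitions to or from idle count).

t=0: ready={A} → run A
t=1: ready={A,D,F} → run F
t=2: ready={A,D,F} → run F
t=3: ready={A,D,F} → run F
t=4: ready={A,D,F} → run F
t=5: ready={A,D,F} → run F
t=6: ready={A,D} → run D
t=7: ready={A,D} → run D
t=8: ready={A,D} → run D
t=9: ready={A,D} → run D
t=10: ready={A,D} → run D
t=11: ready={A} → run A
t=12: ready={A} → run A
t=13: ready={A} → run A
t=14: (idle)

context switches = 4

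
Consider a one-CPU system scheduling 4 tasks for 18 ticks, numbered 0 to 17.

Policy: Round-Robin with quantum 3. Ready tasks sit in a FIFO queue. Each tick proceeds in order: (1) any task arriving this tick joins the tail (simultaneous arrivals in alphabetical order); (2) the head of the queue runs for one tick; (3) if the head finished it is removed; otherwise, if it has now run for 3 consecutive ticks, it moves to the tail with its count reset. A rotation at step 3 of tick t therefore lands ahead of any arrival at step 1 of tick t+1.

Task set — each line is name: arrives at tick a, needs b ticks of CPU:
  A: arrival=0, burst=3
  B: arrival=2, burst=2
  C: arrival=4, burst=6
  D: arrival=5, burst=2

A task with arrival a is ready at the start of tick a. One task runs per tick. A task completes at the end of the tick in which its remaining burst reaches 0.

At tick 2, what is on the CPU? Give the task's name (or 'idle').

t=0: queue=[A] q_used=0 → run A
t=1: queue=[A] q_used=1 → run A
t=2: queue=[A,B] q_used=2 → run A
t=3: queue=[B] q_used=0 → run B
t=4: queue=[B,C] q_used=1 → run B
t=5: queue=[C,D] q_used=0 → run C
t=6: queue=[C,D] q_used=1 → run C
t=7: queue=[C,D] q_used=2 → run C
t=8: queue=[D,C] q_used=0 → run D
t=9: queue=[D,C] q_used=1 → run D
t=10: queue=[C] q_used=0 → run C
t=11: queue=[C] q_used=1 → run C
t=12: queue=[C] q_used=2 → run C
t=13: (idle)
t=14: (idle)
t=15: (idle)
t=16: (idle)
t=17: (idle)

running at tick 2 = A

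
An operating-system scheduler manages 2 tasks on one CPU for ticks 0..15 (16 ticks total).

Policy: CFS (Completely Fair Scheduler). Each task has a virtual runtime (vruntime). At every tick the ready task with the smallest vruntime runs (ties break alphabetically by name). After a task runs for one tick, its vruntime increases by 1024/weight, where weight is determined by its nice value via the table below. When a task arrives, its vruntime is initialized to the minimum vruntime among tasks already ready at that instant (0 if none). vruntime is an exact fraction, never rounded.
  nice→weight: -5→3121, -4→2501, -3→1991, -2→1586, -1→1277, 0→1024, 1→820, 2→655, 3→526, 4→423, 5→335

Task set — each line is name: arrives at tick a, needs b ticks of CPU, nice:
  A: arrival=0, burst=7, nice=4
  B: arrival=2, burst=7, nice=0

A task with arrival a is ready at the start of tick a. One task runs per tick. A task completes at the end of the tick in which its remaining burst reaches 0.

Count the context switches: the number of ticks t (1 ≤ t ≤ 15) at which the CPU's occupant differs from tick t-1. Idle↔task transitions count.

context switches = 7

t=0: vr[A=0] → run A
t=1: vr[A=1024/423] → run A
t=2: vr[A=2048/423 B=2048/423] → run A
t=3: vr[A=1024/141 B=2048/423] → run B
t=4: vr[A=1024/141 B=2471/423] → run B
t=5: vr[A=1024/141 B=2894/423] → run B
t=6: vr[A=1024/141 B=3317/423] → run A
t=7: vr[A=4096/423 B=3317/423] → run B
t=8: vr[A=4096/423 B=3740/423] → run B
t=9: vr[A=4096/423 B=4163/423] → run A
t=10: vr[A=5120/423 B=4163/423] → run B
t=11: vr[A=5120/423 B=4586/423] → run B
t=12: vr[A=5120/423] → run A
t=13: vr[A=2048/141] → run A
t=14: (idle)
t=15: (idle)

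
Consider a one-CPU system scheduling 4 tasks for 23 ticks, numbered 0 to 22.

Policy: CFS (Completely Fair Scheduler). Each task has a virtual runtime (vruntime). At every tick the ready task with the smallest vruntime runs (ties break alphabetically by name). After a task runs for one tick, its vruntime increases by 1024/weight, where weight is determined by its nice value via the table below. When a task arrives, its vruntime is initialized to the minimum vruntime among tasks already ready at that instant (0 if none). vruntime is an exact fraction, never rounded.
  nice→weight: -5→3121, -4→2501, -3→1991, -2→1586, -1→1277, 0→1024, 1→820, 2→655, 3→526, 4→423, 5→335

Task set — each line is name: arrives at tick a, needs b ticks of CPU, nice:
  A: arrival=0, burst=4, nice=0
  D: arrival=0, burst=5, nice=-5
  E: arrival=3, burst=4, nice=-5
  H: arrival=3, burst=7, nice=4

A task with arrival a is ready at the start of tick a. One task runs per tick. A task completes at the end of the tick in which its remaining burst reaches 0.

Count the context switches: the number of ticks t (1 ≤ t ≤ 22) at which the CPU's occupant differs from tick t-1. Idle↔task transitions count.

context switches = 11

t=0: vr[A=0 D=0] → run A
t=1: vr[A=1 D=0] → run D
t=2: vr[A=1 D=1024/3121] → run D
t=3: vr[A=1 D=2048/3121 E=2048/3121 H=2048/3121] → run D
t=4: vr[A=1 D=3072/3121 E=2048/3121 H=2048/3121] → run E
t=5: vr[A=1 D=3072/3121 E=3072/3121 H=2048/3121] → run H
t=6: vr[A=1 D=3072/3121 E=3072/3121 H=4062208/1320183] → run D
t=7: vr[A=1 D=4096/3121 E=3072/3121 H=4062208/1320183] → run E
t=8: vr[A=1 D=4096/3121 E=4096/3121 H=4062208/1320183] → run A
t=9: vr[A=2 D=4096/3121 E=4096/3121 H=4062208/1320183] → run D
t=10: vr[A=2 E=4096/3121 H=4062208/1320183] → run E
t=11: vr[A=2 E=5120/3121 H=4062208/1320183] → run E
t=12: vr[A=2 H=4062208/1320183] → run A
t=13: vr[A=3 H=4062208/1320183] → run A
t=14: vr[H=4062208/1320183] → run H
t=15: vr[H=7258112/1320183] → run H
t=16: vr[H=3484672/440061] → run H
t=17: vr[H=13649920/1320183] → run H
t=18: vr[H=16845824/1320183] → run H
t=19: vr[H=6680576/440061] → run H
t=20: (idle)
t=21: (idle)
t=22: (idle)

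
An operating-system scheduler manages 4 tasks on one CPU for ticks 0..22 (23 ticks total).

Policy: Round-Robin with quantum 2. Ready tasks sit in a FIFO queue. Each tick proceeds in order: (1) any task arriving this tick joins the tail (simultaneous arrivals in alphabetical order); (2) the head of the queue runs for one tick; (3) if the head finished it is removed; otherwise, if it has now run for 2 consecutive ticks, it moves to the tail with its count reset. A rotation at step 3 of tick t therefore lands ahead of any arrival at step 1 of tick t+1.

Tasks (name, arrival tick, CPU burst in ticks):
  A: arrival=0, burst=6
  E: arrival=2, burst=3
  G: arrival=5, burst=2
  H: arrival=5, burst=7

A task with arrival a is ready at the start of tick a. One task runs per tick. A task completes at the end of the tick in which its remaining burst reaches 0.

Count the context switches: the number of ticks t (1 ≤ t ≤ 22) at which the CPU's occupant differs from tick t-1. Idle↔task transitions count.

t=0: queue=[A] q_used=0 → run A
t=1: queue=[A] q_used=1 → run A
t=2: queue=[A,E] q_used=0 → run A
t=3: queue=[A,E] q_used=1 → run A
t=4: queue=[E,A] q_used=0 → run E
t=5: queue=[E,A,G,H] q_used=1 → run E
t=6: queue=[A,G,H,E] q_used=0 → run A
t=7: queue=[A,G,H,E] q_used=1 → run A
t=8: queue=[G,H,E] q_used=0 → run G
t=9: queue=[G,H,E] q_used=1 → run G
t=10: queue=[H,E] q_used=0 → run H
t=11: queue=[H,E] q_used=1 → run H
t=12: queue=[E,H] q_used=0 → run E
t=13: queue=[H] q_used=0 → run H
t=14: queue=[H] q_used=1 → run H
t=15: queue=[H] q_used=0 → run H
t=16: queue=[H] q_used=1 → run H
t=17: queue=[H] q_used=0 → run H
t=18: (idle)
t=19: (idle)
t=20: (idle)
t=21: (idle)
t=22: (idle)

context switches = 7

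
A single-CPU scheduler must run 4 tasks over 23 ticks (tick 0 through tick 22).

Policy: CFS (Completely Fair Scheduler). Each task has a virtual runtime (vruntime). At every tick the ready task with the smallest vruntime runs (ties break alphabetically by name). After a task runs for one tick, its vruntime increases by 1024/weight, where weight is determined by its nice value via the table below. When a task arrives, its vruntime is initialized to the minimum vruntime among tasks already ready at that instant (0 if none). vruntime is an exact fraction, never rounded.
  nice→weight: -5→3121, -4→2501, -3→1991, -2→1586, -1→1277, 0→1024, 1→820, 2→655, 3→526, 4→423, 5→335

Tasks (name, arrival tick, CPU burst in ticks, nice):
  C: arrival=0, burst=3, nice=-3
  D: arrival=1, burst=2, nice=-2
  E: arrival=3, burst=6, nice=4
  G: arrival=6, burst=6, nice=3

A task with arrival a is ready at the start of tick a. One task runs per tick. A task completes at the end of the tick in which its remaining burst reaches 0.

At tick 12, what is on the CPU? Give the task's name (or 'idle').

running at tick 12 = G

t=0: vr[C=0] → run C
t=1: vr[C=1024/1991 D=1024/1991] → run C
t=2: vr[C=2048/1991 D=1024/1991] → run D
t=3: vr[C=2048/1991 D=1831424/1578863 E=2048/1991] → run C
t=4: vr[D=1831424/1578863 E=2048/1991] → run E
t=5: vr[D=1831424/1578863 E=2905088/842193] → run D
t=6: vr[E=2905088/842193 G=2905088/842193] → run E
t=7: vr[E=4943872/842193 G=2905088/842193] → run G
t=8: vr[E=4943872/842193 G=1195240960/221496759] → run G
t=9: vr[E=4943872/842193 G=1626443776/221496759] → run E
t=10: vr[E=2327552/280731 G=1626443776/221496759] → run G
t=11: vr[E=2327552/280731 G=2057646592/221496759] → run E
t=12: vr[E=9021440/842193 G=2057646592/221496759] → run G
t=13: vr[E=9021440/842193 G=2488849408/221496759] → run E
t=14: vr[E=11060224/842193 G=2488849408/221496759] → run G
t=15: vr[E=11060224/842193 G=2920052224/221496759] → run E
t=16: vr[G=2920052224/221496759] → run G
t=17: (idle)
t=18: (idle)
t=19: (idle)
t=20: (idle)
t=21: (idle)
t=22: (idle)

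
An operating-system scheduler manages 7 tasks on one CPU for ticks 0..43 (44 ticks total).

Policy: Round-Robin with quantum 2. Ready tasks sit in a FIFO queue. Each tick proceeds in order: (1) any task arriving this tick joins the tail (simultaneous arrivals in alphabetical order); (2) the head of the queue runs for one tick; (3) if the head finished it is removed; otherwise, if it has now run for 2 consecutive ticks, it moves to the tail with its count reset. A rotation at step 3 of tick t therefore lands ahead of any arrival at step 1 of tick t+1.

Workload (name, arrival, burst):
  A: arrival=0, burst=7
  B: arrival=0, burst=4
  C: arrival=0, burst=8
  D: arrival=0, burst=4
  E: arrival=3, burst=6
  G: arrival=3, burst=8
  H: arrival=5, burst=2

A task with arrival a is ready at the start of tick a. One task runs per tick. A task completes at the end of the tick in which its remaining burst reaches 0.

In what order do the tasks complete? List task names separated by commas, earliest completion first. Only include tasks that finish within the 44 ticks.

t=0: queue=[A,B,C,D] q_used=0 → run A
t=1: queue=[A,B,C,D] q_used=1 → run A
t=2: queue=[B,C,D,A] q_used=0 → run B
t=3: queue=[B,C,D,A,E,G] q_used=1 → run B
t=4: queue=[C,D,A,E,G,B] q_used=0 → run C
t=5: queue=[C,D,A,E,G,B,H] q_used=1 → run C
t=6: queue=[D,A,E,G,B,H,C] q_used=0 → run D
t=7: queue=[D,A,E,G,B,H,C] q_used=1 → run D
t=8: queue=[A,E,G,B,H,C,D] q_used=0 → run A
t=9: queue=[A,E,G,B,H,C,D] q_used=1 → run A
t=10: queue=[E,G,B,H,C,D,A] q_used=0 → run E
t=11: queue=[E,G,B,H,C,D,A] q_used=1 → run E
t=12: queue=[G,B,H,C,D,A,E] q_used=0 → run G
t=13: queue=[G,B,H,C,D,A,E] q_used=1 → run G
t=14: queue=[B,H,C,D,A,E,G] q_used=0 → run B
t=15: queue=[B,H,C,D,A,E,G] q_used=1 → run B
t=16: queue=[H,C,D,A,E,G] q_used=0 → run H
t=17: queue=[H,C,D,A,E,G] q_used=1 → run H
t=18: queue=[C,D,A,E,G] q_used=0 → run C
t=19: queue=[C,D,A,E,G] q_used=1 → run C
t=20: queue=[D,A,E,G,C] q_used=0 → run D
t=21: queue=[D,A,E,G,C] q_used=1 → run D
t=22: queue=[A,E,G,C] q_used=0 → run A
t=23: queue=[A,E,G,C] q_used=1 → run A
t=24: queue=[E,G,C,A] q_used=0 → run E
t=25: queue=[E,G,C,A] q_used=1 → run E
t=26: queue=[G,C,A,E] q_used=0 → run G
t=27: queue=[G,C,A,E] q_used=1 → run G
t=28: queue=[C,A,E,G] q_used=0 → run C
t=29: queue=[C,A,E,G] q_used=1 → run C
t=30: queue=[A,E,G,C] q_used=0 → run A
t=31: queue=[E,G,C] q_used=0 → run E
t=32: queue=[E,G,C] q_used=1 → run E
t=33: queue=[G,C] q_used=0 → run G
t=34: queue=[G,C] q_used=1 → run G
t=35: queue=[C,G] q_used=0 → run C
t=36: queue=[C,G] q_used=1 → run C
t=37: queue=[G] q_used=0 → run G
t=38: queue=[G] q_used=1 → run G
t=39: (idle)
t=40: (idle)
t=41: (idle)
t=42: (idle)
t=43: (idle)

completion order = B, H, D, A, E, C, G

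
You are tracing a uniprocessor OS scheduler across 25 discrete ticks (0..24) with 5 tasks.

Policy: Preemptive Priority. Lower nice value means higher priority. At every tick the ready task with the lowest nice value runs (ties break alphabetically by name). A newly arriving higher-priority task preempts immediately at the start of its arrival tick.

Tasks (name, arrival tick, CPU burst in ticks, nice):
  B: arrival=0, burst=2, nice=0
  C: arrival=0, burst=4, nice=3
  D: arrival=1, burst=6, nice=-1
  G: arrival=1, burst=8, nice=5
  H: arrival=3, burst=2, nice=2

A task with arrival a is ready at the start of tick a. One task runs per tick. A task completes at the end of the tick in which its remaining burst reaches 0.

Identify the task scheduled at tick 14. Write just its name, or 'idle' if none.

running at tick 14 = G

t=0: ready={B,C} → run B
t=1: ready={B,C,D,G} → run D
t=2: ready={B,C,D,G} → run D
t=3: ready={B,C,D,G,H} → run D
t=4: ready={B,C,D,G,H} → run D
t=5: ready={B,C,D,G,H} → run D
t=6: ready={B,C,D,G,H} → run D
t=7: ready={B,C,G,H} → run B
t=8: ready={C,G,H} → run H
t=9: ready={C,G,H} → run H
t=10: ready={C,G} → run C
t=11: ready={C,G} → run C
t=12: ready={C,G} → run C
t=13: ready={C,G} → run C
t=14: ready={G} → run G
t=15: ready={G} → run G
t=16: ready={G} → run G
t=17: ready={G} → run G
t=18: ready={G} → run G
t=19: ready={G} → run G
t=20: ready={G} → run G
t=21: ready={G} → run G
t=22: (idle)
t=23: (idle)
t=24: (idle)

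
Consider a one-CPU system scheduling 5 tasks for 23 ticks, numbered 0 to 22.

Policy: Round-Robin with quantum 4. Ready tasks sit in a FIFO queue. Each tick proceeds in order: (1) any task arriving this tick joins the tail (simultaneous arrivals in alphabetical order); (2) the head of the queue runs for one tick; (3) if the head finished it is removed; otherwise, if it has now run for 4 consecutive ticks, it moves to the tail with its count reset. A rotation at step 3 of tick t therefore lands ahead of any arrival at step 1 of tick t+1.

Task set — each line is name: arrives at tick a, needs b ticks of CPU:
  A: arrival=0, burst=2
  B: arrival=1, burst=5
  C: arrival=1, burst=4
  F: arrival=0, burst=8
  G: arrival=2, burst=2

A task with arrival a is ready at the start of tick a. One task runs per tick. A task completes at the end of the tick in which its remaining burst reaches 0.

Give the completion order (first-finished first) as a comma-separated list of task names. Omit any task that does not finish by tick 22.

t=0: queue=[A,F] q_used=0 → run A
t=1: queue=[A,F,B,C] q_used=1 → run A
t=2: queue=[F,B,C,G] q_used=0 → run F
t=3: queue=[F,B,C,G] q_used=1 → run F
t=4: queue=[F,B,C,G] q_used=2 → run F
t=5: queue=[F,B,C,G] q_used=3 → run F
t=6: queue=[B,C,G,F] q_used=0 → run B
t=7: queue=[B,C,G,F] q_used=1 → run B
t=8: queue=[B,C,G,F] q_used=2 → run B
t=9: queue=[B,C,G,F] q_used=3 → run B
t=10: queue=[C,G,F,B] q_used=0 → run C
t=11: queue=[C,G,F,B] q_used=1 → run C
t=12: queue=[C,G,F,B] q_used=2 → run C
t=13: queue=[C,G,F,B] q_used=3 → run C
t=14: queue=[G,F,B] q_used=0 → run G
t=15: queue=[G,F,B] q_used=1 → run G
t=16: queue=[F,B] q_used=0 → run F
t=17: queue=[F,B] q_used=1 → run F
t=18: queue=[F,B] q_used=2 → run F
t=19: queue=[F,B] q_used=3 → run F
t=20: queue=[B] q_used=0 → run B
t=21: (idle)
t=22: (idle)

completion order = A, C, G, F, B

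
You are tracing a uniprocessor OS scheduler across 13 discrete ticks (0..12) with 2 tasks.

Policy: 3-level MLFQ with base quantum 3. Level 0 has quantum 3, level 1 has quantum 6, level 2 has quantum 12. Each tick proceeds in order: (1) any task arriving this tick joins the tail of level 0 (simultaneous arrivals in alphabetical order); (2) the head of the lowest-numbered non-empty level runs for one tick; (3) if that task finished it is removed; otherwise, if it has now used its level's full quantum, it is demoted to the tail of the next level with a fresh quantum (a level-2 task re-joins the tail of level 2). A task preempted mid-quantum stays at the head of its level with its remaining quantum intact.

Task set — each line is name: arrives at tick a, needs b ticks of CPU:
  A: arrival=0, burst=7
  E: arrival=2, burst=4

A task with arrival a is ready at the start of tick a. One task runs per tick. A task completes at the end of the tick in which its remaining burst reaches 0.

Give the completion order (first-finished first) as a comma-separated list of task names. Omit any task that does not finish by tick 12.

completion order = A, E

t=0: L0/L1/L2 = A/-/- → run A
t=1: L0/L1/L2 = A/-/- → run A
t=2: L0/L1/L2 = AE/-/- → run A
t=3: L0/L1/L2 = E/A/- → run E
t=4: L0/L1/L2 = E/A/- → run E
t=5: L0/L1/L2 = E/A/- → run E
t=6: L0/L1/L2 = -/AE/- → run A
t=7: L0/L1/L2 = -/AE/- → run A
t=8: L0/L1/L2 = -/AE/- → run A
t=9: L0/L1/L2 = -/AE/- → run A
t=10: L0/L1/L2 = -/E/- → run E
t=11: (idle)
t=12: (idle)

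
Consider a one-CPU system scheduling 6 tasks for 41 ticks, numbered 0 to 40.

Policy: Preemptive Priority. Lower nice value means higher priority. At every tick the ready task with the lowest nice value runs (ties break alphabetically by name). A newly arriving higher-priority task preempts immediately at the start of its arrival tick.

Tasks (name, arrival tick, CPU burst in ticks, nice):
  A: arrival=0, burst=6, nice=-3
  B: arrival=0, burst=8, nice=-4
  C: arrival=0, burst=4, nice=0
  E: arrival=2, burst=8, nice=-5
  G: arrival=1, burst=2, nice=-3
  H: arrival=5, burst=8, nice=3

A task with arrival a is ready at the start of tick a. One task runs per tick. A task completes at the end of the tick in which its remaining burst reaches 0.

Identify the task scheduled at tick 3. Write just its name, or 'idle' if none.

t=0: ready={A,B,C} → run B
t=1: ready={A,B,C,G} → run B
t=2: ready={A,B,C,E,G} → run E
t=3: ready={A,B,C,E,G} → run E
t=4: ready={A,B,C,E,G} → run E
t=5: ready={A,B,C,E,G,H} → run E
t=6: ready={A,B,C,E,G,H} → run E
t=7: ready={A,B,C,E,G,H} → run E
t=8: ready={A,B,C,E,G,H} → run E
t=9: ready={A,B,C,E,G,H} → run E
t=10: ready={A,B,C,G,H} → run B
t=11: ready={A,B,C,G,H} → run B
t=12: ready={A,B,C,G,H} → run B
t=13: ready={A,B,C,G,H} → run B
t=14: ready={A,B,C,G,H} → run B
t=15: ready={A,B,C,G,H} → run B
t=16: ready={A,C,G,H} → run A
t=17: ready={A,C,G,H} → run A
t=18: ready={A,C,G,H} → run A
t=19: ready={A,C,G,H} → run A
t=20: ready={A,C,G,H} → run A
t=21: ready={A,C,G,H} → run A
t=22: ready={C,G,H} → run G
t=23: ready={C,G,H} → run G
t=24: ready={C,H} → run C
t=25: ready={C,H} → run C
t=26: ready={C,H} → run C
t=27: ready={C,H} → run C
t=28: ready={H} → run H
t=29: ready={H} → run H
t=30: ready={H} → run H
t=31: ready={H} → run H
t=32: ready={H} → run H
t=33: ready={H} → run H
t=34: ready={H} → run H
t=35: ready={H} → run H
t=36: (idle)
t=37: (idle)
t=38: (idle)
t=39: (idle)
t=40: (idle)

running at tick 3 = E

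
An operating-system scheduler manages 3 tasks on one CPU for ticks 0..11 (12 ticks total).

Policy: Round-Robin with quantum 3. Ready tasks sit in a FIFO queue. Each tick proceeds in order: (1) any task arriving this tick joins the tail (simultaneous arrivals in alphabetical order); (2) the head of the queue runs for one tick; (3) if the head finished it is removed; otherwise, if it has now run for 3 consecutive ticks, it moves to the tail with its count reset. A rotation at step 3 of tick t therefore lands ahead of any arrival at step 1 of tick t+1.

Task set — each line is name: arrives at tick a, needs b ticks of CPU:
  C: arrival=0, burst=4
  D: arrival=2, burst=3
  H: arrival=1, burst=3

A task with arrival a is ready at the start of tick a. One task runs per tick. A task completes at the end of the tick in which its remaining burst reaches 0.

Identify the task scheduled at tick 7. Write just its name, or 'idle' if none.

running at tick 7 = D

t=0: queue=[C] q_used=0 → run C
t=1: queue=[C,H] q_used=1 → run C
t=2: queue=[C,H,D] q_used=2 → run C
t=3: queue=[H,D,C] q_used=0 → run H
t=4: queue=[H,D,C] q_used=1 → run H
t=5: queue=[H,D,C] q_used=2 → run H
t=6: queue=[D,C] q_used=0 → run D
t=7: queue=[D,C] q_used=1 → run D
t=8: queue=[D,C] q_used=2 → run D
t=9: queue=[C] q_used=0 → run C
t=10: (idle)
t=11: (idle)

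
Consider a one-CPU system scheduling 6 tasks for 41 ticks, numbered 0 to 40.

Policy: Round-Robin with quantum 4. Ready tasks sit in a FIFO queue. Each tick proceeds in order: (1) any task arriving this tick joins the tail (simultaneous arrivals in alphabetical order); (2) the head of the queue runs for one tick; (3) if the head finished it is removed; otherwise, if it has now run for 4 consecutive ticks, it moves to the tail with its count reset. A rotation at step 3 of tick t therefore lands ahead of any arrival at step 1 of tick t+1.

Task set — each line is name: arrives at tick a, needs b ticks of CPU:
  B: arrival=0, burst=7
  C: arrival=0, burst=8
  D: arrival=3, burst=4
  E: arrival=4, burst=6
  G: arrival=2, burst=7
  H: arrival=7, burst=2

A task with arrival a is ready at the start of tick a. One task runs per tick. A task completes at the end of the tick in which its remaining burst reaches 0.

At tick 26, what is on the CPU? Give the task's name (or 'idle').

running at tick 26 = C

t=0: queue=[B,C] q_used=0 → run B
t=1: queue=[B,C] q_used=1 → run B
t=2: queue=[B,C,G] q_used=2 → run B
t=3: queue=[B,C,G,D] q_used=3 → run B
t=4: queue=[C,G,D,B,E] q_used=0 → run C
t=5: queue=[C,G,D,B,E] q_used=1 → run C
t=6: queue=[C,G,D,B,E] q_used=2 → run C
t=7: queue=[C,G,D,B,E,H] q_used=3 → run C
t=8: queue=[G,D,B,E,H,C] q_used=0 → run G
t=9: queue=[G,D,B,E,H,C] q_used=1 → run G
t=10: queue=[G,D,B,E,H,C] q_used=2 → run G
t=11: queue=[G,D,B,E,H,C] q_used=3 → run G
t=12: queue=[D,B,E,H,C,G] q_used=0 → run D
t=13: queue=[D,B,E,H,C,G] q_used=1 → run D
t=14: queue=[D,B,E,H,C,G] q_used=2 → run D
t=15: queue=[D,B,E,H,C,G] q_used=3 → run D
t=16: queue=[B,E,H,C,G] q_used=0 → run B
t=17: queue=[B,E,H,C,G] q_used=1 → run B
t=18: queue=[B,E,H,C,G] q_used=2 → run B
t=19: queue=[E,H,C,G] q_used=0 → run E
t=20: queue=[E,H,C,G] q_used=1 → run E
t=21: queue=[E,H,C,G] q_used=2 → run E
t=22: queue=[E,H,C,G] q_used=3 → run E
t=23: queue=[H,C,G,E] q_used=0 → run H
t=24: queue=[H,C,G,E] q_used=1 → run H
t=25: queue=[C,G,E] q_used=0 → run C
t=26: queue=[C,G,E] q_used=1 → run C
t=27: queue=[C,G,E] q_used=2 → run C
t=28: queue=[C,G,E] q_used=3 → run C
t=29: queue=[G,E] q_used=0 → run G
t=30: queue=[G,E] q_used=1 → run G
t=31: queue=[G,E] q_used=2 → run G
t=32: queue=[E] q_used=0 → run E
t=33: queue=[E] q_used=1 → run E
t=34: (idle)
t=35: (idle)
t=36: (idle)
t=37: (idle)
t=38: (idle)
t=39: (idle)
t=40: (idle)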